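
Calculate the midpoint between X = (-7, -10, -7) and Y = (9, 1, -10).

M = ((x₁+x₂)/2, (y₁+y₂)/2, (z₁+z₂)/2)
  = ((-7 + 9)/2, (-10 + 1)/2, (-7 - 10)/2)
  = (2/2, -9/2, -17/2)
  = (1, -4.5, -8.5)

(1, -4.5, -8.5)


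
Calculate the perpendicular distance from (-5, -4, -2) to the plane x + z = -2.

distance = |a·x₀ + b·y₀ + c·z₀ - d| / √(a² + b² + c²)
  = |1·(-5) + 0·(-4) + 1·(-2) - (-2)| / √(1² + 0² + 1²)
  = |-5 + 0 - 2 + 2| / √(1 + 0 + 1)
  = |-5| / √2
  = 5 / 1.414
  ≈ 3.536

3.536


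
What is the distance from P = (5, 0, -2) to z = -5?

distance = |a·x₀ + b·y₀ + c·z₀ - d| / √(a² + b² + c²)
  = |0·5 + 0·0 + 1·(-2) - (-5)| / √(0² + 0² + 1²)
  = |0 + 0 - 2 + 5| / √(0 + 0 + 1)
  = |3| / √1
  = 3 / 1
  ≈ 3

3


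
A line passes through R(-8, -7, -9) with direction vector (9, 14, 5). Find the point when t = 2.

P(t) = R + t·d
  = (-8 + 9·2, -7 + 14·2, -9 + 5·2)
  = (-8 + 18, -7 + 28, -9 + 10)
  = (10, 21, 1)

(10, 21, 1)


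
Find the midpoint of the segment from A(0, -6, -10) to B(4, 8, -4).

M = ((x₁+x₂)/2, (y₁+y₂)/2, (z₁+z₂)/2)
  = ((0 + 4)/2, (-6 + 8)/2, (-10 - 4)/2)
  = (4/2, 2/2, -14/2)
  = (2, 1, -7)

(2, 1, -7)


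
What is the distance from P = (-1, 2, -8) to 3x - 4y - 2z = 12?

distance = |a·x₀ + b·y₀ + c·z₀ - d| / √(a² + b² + c²)
  = |3·(-1) + (-4)·2 + (-2)·(-8) - 12| / √(3² + (-4)² + (-2)²)
  = |-3 - 8 + 16 - 12| / √(9 + 16 + 4)
  = |-7| / √29
  = 7 / 5.385
  ≈ 1.3

1.3


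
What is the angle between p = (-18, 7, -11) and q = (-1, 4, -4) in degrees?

p·q = (-18)·(-1) + 7·4 + (-11)·(-4) = 18 + 28 + 44 = 90
|p| = √((-18)² + 7² + (-11)²) = √494 ≈ 22.23
|q| = √((-1)² + 4² + (-4)²) = √33 ≈ 5.745
cos θ = (p·q)/(|p||q|) = 90/(22.23·5.745) ≈ 0.7049
θ = arccos(0.7049) ≈ 45.18°

45.18°


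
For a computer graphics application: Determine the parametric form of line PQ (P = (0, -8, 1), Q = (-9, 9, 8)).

Direction vector d = Q - P = (-9 + 0, 9 + 8, 8 - 1) = (-9, 17, 7)
Parametric form r = P + t·d:
x = 0 - 9t, y = -8 + 17t, z = 1 + 7t

x = 0 - 9t, y = -8 + 17t, z = 1 + 7t


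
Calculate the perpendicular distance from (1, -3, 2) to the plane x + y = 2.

distance = |a·x₀ + b·y₀ + c·z₀ - d| / √(a² + b² + c²)
  = |1·1 + 1·(-3) + 0·2 - 2| / √(1² + 1² + 0²)
  = |1 - 3 + 0 - 2| / √(1 + 1 + 0)
  = |-4| / √2
  = 4 / 1.414
  ≈ 2.828

2.828


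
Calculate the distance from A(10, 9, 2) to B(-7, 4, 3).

d = √[(x₂-x₁)² + (y₂-y₁)² + (z₂-z₁)²]
  = √[(-17)² + (-5)² + 1²]
  = √[289 + 25 + 1]
  = √315
  ≈ 17.75

17.75


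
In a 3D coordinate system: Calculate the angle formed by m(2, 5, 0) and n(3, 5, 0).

m·n = 2·3 + 5·5 + 0·0 = 6 + 25 + 0 = 31
|m| = √(2² + 5² + 0²) = √29 ≈ 5.385
|n| = √(3² + 5² + 0²) = √34 ≈ 5.831
cos θ = (m·n)/(|m||n|) = 31/(5.385·5.831) ≈ 0.9872
θ = arccos(0.9872) ≈ 9.162°

9.162°


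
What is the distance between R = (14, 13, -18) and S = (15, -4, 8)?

d = √[(x₂-x₁)² + (y₂-y₁)² + (z₂-z₁)²]
  = √[1² + (-17)² + 26²]
  = √[1 + 289 + 676]
  = √966
  ≈ 31.08

31.08


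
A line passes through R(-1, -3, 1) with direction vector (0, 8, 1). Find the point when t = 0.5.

P(t) = R + t·d
  = (-1 + 0·0.5, -3 + 8·0.5, 1 + 1·0.5)
  = (-1 + 0, -3 + 4, 1 + 0.5)
  = (-1, 1, 1.5)

(-1, 1, 1.5)


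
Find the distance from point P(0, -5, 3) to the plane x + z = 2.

distance = |a·x₀ + b·y₀ + c·z₀ - d| / √(a² + b² + c²)
  = |1·0 + 0·(-5) + 1·3 - 2| / √(1² + 0² + 1²)
  = |0 + 0 + 3 - 2| / √(1 + 0 + 1)
  = |1| / √2
  = 1 / 1.414
  ≈ 0.7071

0.7071


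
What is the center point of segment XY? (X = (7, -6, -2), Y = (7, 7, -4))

M = ((x₁+x₂)/2, (y₁+y₂)/2, (z₁+z₂)/2)
  = ((7 + 7)/2, (-6 + 7)/2, (-2 - 4)/2)
  = (14/2, 1/2, -6/2)
  = (7, 0.5, -3)

(7, 0.5, -3)


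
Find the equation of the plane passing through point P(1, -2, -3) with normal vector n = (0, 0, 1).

The plane through P with normal n = (a, b, c) satisfies n·(r - P) = 0,
i.e. ax + by + cz = a·x₀ + b·y₀ + c·z₀.
d = 0·1 + 0·(-2) + 1·(-3)
  = 0 + 0 - 3
  = -3
Equation: z = -3

z = -3


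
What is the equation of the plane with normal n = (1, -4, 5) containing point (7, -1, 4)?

The plane through P with normal n = (a, b, c) satisfies n·(r - P) = 0,
i.e. ax + by + cz = a·x₀ + b·y₀ + c·z₀.
d = 1·7 + (-4)·(-1) + 5·4
  = 7 + 4 + 20
  = 31
Equation: x - 4y + 5z = 31

x - 4y + 5z = 31


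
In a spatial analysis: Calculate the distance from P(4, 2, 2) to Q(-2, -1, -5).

d = √[(x₂-x₁)² + (y₂-y₁)² + (z₂-z₁)²]
  = √[(-6)² + (-3)² + (-7)²]
  = √[36 + 9 + 49]
  = √94
  ≈ 9.695

9.695


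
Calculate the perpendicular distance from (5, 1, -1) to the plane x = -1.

distance = |a·x₀ + b·y₀ + c·z₀ - d| / √(a² + b² + c²)
  = |1·5 + 0·1 + 0·(-1) - (-1)| / √(1² + 0² + 0²)
  = |5 + 0 + 0 + 1| / √(1 + 0 + 0)
  = |6| / √1
  = 6 / 1
  ≈ 6

6


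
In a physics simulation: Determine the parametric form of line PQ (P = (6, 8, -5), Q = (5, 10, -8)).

Direction vector d = Q - P = (5 - 6, 10 - 8, -8 + 5) = (-1, 2, -3)
Parametric form r = P + t·d:
x = 6 - t, y = 8 + 2t, z = -5 - 3t

x = 6 - t, y = 8 + 2t, z = -5 - 3t


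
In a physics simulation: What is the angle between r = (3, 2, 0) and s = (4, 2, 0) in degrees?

r·s = 3·4 + 2·2 + 0·0 = 12 + 4 + 0 = 16
|r| = √(3² + 2² + 0²) = √13 ≈ 3.606
|s| = √(4² + 2² + 0²) = √20 ≈ 4.472
cos θ = (r·s)/(|r||s|) = 16/(3.606·4.472) ≈ 0.9923
θ = arccos(0.9923) ≈ 7.125°

7.125°


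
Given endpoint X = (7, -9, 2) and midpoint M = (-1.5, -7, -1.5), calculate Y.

Y = 2M - X
  = (2·(-1.5) - 7, 2·(-7) - (-9), 2·(-1.5) - 2)
  = (-3 - 7, -14 + 9, -3 - 2)
  = (-10, -5, -5)

(-10, -5, -5)


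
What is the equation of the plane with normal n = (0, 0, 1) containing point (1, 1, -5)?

The plane through P with normal n = (a, b, c) satisfies n·(r - P) = 0,
i.e. ax + by + cz = a·x₀ + b·y₀ + c·z₀.
d = 0·1 + 0·1 + 1·(-5)
  = 0 + 0 - 5
  = -5
Equation: z = -5

z = -5


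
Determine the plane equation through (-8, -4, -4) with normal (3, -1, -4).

The plane through P with normal n = (a, b, c) satisfies n·(r - P) = 0,
i.e. ax + by + cz = a·x₀ + b·y₀ + c·z₀.
d = 3·(-8) + (-1)·(-4) + (-4)·(-4)
  = -24 + 4 + 16
  = -4
Equation: 3x - y - 4z = -4

3x - y - 4z = -4


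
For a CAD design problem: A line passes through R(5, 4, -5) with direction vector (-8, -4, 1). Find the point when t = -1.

P(t) = R + t·d
  = (5 + (-8)·(-1), 4 + (-4)·(-1), -5 + 1·(-1))
  = (5 + 8, 4 + 4, -5 - 1)
  = (13, 8, -6)

(13, 8, -6)


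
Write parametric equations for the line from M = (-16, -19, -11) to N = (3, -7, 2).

Direction vector d = N - M = (3 + 16, -7 + 19, 2 + 11) = (19, 12, 13)
Parametric form r = M + t·d:
x = -16 + 19t, y = -19 + 12t, z = -11 + 13t

x = -16 + 19t, y = -19 + 12t, z = -11 + 13t


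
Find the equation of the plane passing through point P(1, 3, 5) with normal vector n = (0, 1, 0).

The plane through P with normal n = (a, b, c) satisfies n·(r - P) = 0,
i.e. ax + by + cz = a·x₀ + b·y₀ + c·z₀.
d = 0·1 + 1·3 + 0·5
  = 0 + 3 + 0
  = 3
Equation: y = 3

y = 3


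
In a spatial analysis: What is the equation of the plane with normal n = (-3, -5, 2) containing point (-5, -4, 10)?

The plane through P with normal n = (a, b, c) satisfies n·(r - P) = 0,
i.e. ax + by + cz = a·x₀ + b·y₀ + c·z₀.
d = (-3)·(-5) + (-5)·(-4) + 2·10
  = 15 + 20 + 20
  = 55
Equation: -3x - 5y + 2z = 55

-3x - 5y + 2z = 55


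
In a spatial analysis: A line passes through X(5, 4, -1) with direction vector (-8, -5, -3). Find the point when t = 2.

P(t) = X + t·d
  = (5 + (-8)·2, 4 + (-5)·2, -1 + (-3)·2)
  = (5 - 16, 4 - 10, -1 - 6)
  = (-11, -6, -7)

(-11, -6, -7)


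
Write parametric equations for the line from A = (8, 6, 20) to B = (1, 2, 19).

Direction vector d = B - A = (1 - 8, 2 - 6, 19 - 20) = (-7, -4, -1)
Parametric form r = A + t·d:
x = 8 - 7t, y = 6 - 4t, z = 20 - t

x = 8 - 7t, y = 6 - 4t, z = 20 - t


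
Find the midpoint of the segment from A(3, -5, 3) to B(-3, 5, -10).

M = ((x₁+x₂)/2, (y₁+y₂)/2, (z₁+z₂)/2)
  = ((3 - 3)/2, (-5 + 5)/2, (3 - 10)/2)
  = (0/2, 0/2, -7/2)
  = (0, 0, -3.5)

(0, 0, -3.5)


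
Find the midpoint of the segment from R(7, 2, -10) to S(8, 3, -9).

M = ((x₁+x₂)/2, (y₁+y₂)/2, (z₁+z₂)/2)
  = ((7 + 8)/2, (2 + 3)/2, (-10 - 9)/2)
  = (15/2, 5/2, -19/2)
  = (7.5, 2.5, -9.5)

(7.5, 2.5, -9.5)


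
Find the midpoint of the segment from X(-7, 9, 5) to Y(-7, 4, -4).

M = ((x₁+x₂)/2, (y₁+y₂)/2, (z₁+z₂)/2)
  = ((-7 - 7)/2, (9 + 4)/2, (5 - 4)/2)
  = (-14/2, 13/2, 1/2)
  = (-7, 6.5, 0.5)

(-7, 6.5, 0.5)


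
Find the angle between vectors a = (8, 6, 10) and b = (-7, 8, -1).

a·b = 8·(-7) + 6·8 + 10·(-1) = -56 + 48 - 10 = -18
|a| = √(8² + 6² + 10²) = √200 ≈ 14.14
|b| = √((-7)² + 8² + (-1)²) = √114 ≈ 10.68
cos θ = (a·b)/(|a||b|) = -18/(14.14·10.68) ≈ -0.1192
θ = arccos(-0.1192) ≈ 96.85°

96.85°


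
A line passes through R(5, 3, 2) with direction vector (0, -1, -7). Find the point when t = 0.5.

P(t) = R + t·d
  = (5 + 0·0.5, 3 + (-1)·0.5, 2 + (-7)·0.5)
  = (5 + 0, 3 - 0.5, 2 - 3.5)
  = (5, 2.5, -1.5)

(5, 2.5, -1.5)


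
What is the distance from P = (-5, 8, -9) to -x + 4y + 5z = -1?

distance = |a·x₀ + b·y₀ + c·z₀ - d| / √(a² + b² + c²)
  = |(-1)·(-5) + 4·8 + 5·(-9) - (-1)| / √((-1)² + 4² + 5²)
  = |5 + 32 - 45 + 1| / √(1 + 16 + 25)
  = |-7| / √42
  = 7 / 6.481
  ≈ 1.08

1.08


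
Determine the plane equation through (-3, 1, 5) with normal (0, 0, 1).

The plane through P with normal n = (a, b, c) satisfies n·(r - P) = 0,
i.e. ax + by + cz = a·x₀ + b·y₀ + c·z₀.
d = 0·(-3) + 0·1 + 1·5
  = 0 + 0 + 5
  = 5
Equation: z = 5

z = 5


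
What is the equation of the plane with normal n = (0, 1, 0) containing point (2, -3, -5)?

The plane through P with normal n = (a, b, c) satisfies n·(r - P) = 0,
i.e. ax + by + cz = a·x₀ + b·y₀ + c·z₀.
d = 0·2 + 1·(-3) + 0·(-5)
  = 0 - 3 + 0
  = -3
Equation: y = -3

y = -3


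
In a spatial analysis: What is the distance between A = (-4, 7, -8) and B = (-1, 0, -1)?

d = √[(x₂-x₁)² + (y₂-y₁)² + (z₂-z₁)²]
  = √[3² + (-7)² + 7²]
  = √[9 + 49 + 49]
  = √107
  ≈ 10.34

10.34


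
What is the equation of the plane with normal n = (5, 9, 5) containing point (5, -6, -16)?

The plane through P with normal n = (a, b, c) satisfies n·(r - P) = 0,
i.e. ax + by + cz = a·x₀ + b·y₀ + c·z₀.
d = 5·5 + 9·(-6) + 5·(-16)
  = 25 - 54 - 80
  = -109
Equation: 5x + 9y + 5z = -109

5x + 9y + 5z = -109


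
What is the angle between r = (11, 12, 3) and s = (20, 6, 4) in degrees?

r·s = 11·20 + 12·6 + 3·4 = 220 + 72 + 12 = 304
|r| = √(11² + 12² + 3²) = √274 ≈ 16.55
|s| = √(20² + 6² + 4²) = √452 ≈ 21.26
cos θ = (r·s)/(|r||s|) = 304/(16.55·21.26) ≈ 0.8638
θ = arccos(0.8638) ≈ 30.25°

30.25°


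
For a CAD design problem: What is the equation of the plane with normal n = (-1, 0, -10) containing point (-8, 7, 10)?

The plane through P with normal n = (a, b, c) satisfies n·(r - P) = 0,
i.e. ax + by + cz = a·x₀ + b·y₀ + c·z₀.
d = (-1)·(-8) + 0·7 + (-10)·10
  = 8 + 0 - 100
  = -92
Equation: -x - 10z = -92

-x - 10z = -92


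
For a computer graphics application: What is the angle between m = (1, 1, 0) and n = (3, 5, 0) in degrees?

m·n = 1·3 + 1·5 + 0·0 = 3 + 5 + 0 = 8
|m| = √(1² + 1² + 0²) = √2 ≈ 1.414
|n| = √(3² + 5² + 0²) = √34 ≈ 5.831
cos θ = (m·n)/(|m||n|) = 8/(1.414·5.831) ≈ 0.9701
θ = arccos(0.9701) ≈ 14.04°

14.04°


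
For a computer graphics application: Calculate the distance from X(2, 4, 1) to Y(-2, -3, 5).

d = √[(x₂-x₁)² + (y₂-y₁)² + (z₂-z₁)²]
  = √[(-4)² + (-7)² + 4²]
  = √[16 + 49 + 16]
  = √81
  ≈ 9

9


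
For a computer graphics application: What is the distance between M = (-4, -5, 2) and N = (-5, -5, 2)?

d = √[(x₂-x₁)² + (y₂-y₁)² + (z₂-z₁)²]
  = √[(-1)² + 0² + 0²]
  = √[1 + 0 + 0]
  = √1
  ≈ 1

1


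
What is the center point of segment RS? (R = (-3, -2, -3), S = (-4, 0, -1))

M = ((x₁+x₂)/2, (y₁+y₂)/2, (z₁+z₂)/2)
  = ((-3 - 4)/2, (-2 + 0)/2, (-3 - 1)/2)
  = (-7/2, -2/2, -4/2)
  = (-3.5, -1, -2)

(-3.5, -1, -2)


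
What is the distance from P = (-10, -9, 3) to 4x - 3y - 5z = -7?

distance = |a·x₀ + b·y₀ + c·z₀ - d| / √(a² + b² + c²)
  = |4·(-10) + (-3)·(-9) + (-5)·3 - (-7)| / √(4² + (-3)² + (-5)²)
  = |-40 + 27 - 15 + 7| / √(16 + 9 + 25)
  = |-21| / √50
  = 21 / 7.071
  ≈ 2.97

2.97


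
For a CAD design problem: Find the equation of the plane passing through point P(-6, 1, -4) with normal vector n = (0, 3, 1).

The plane through P with normal n = (a, b, c) satisfies n·(r - P) = 0,
i.e. ax + by + cz = a·x₀ + b·y₀ + c·z₀.
d = 0·(-6) + 3·1 + 1·(-4)
  = 0 + 3 - 4
  = -1
Equation: 3y + z = -1

3y + z = -1


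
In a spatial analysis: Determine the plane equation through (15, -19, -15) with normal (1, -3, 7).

The plane through P with normal n = (a, b, c) satisfies n·(r - P) = 0,
i.e. ax + by + cz = a·x₀ + b·y₀ + c·z₀.
d = 1·15 + (-3)·(-19) + 7·(-15)
  = 15 + 57 - 105
  = -33
Equation: x - 3y + 7z = -33

x - 3y + 7z = -33


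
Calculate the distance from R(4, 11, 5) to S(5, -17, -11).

d = √[(x₂-x₁)² + (y₂-y₁)² + (z₂-z₁)²]
  = √[1² + (-28)² + (-16)²]
  = √[1 + 784 + 256]
  = √1041
  ≈ 32.26

32.26


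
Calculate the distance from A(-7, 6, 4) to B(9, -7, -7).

d = √[(x₂-x₁)² + (y₂-y₁)² + (z₂-z₁)²]
  = √[16² + (-13)² + (-11)²]
  = √[256 + 169 + 121]
  = √546
  ≈ 23.37

23.37


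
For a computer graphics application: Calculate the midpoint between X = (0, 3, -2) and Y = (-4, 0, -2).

M = ((x₁+x₂)/2, (y₁+y₂)/2, (z₁+z₂)/2)
  = ((0 - 4)/2, (3 + 0)/2, (-2 - 2)/2)
  = (-4/2, 3/2, -4/2)
  = (-2, 1.5, -2)

(-2, 1.5, -2)


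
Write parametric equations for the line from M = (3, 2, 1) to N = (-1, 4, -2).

Direction vector d = N - M = (-1 - 3, 4 - 2, -2 - 1) = (-4, 2, -3)
Parametric form r = M + t·d:
x = 3 - 4t, y = 2 + 2t, z = 1 - 3t

x = 3 - 4t, y = 2 + 2t, z = 1 - 3t


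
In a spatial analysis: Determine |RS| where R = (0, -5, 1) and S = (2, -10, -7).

d = √[(x₂-x₁)² + (y₂-y₁)² + (z₂-z₁)²]
  = √[2² + (-5)² + (-8)²]
  = √[4 + 25 + 64]
  = √93
  ≈ 9.644

9.644


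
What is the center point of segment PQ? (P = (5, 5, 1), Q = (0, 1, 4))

M = ((x₁+x₂)/2, (y₁+y₂)/2, (z₁+z₂)/2)
  = ((5 + 0)/2, (5 + 1)/2, (1 + 4)/2)
  = (5/2, 6/2, 5/2)
  = (2.5, 3, 2.5)

(2.5, 3, 2.5)


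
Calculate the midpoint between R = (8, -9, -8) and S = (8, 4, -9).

M = ((x₁+x₂)/2, (y₁+y₂)/2, (z₁+z₂)/2)
  = ((8 + 8)/2, (-9 + 4)/2, (-8 - 9)/2)
  = (16/2, -5/2, -17/2)
  = (8, -2.5, -8.5)

(8, -2.5, -8.5)


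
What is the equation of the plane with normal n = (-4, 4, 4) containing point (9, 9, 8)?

The plane through P with normal n = (a, b, c) satisfies n·(r - P) = 0,
i.e. ax + by + cz = a·x₀ + b·y₀ + c·z₀.
d = (-4)·9 + 4·9 + 4·8
  = -36 + 36 + 32
  = 32
Equation: -4x + 4y + 4z = 32

-4x + 4y + 4z = 32


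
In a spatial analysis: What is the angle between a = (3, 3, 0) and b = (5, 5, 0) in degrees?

a·b = 3·5 + 3·5 + 0·0 = 15 + 15 + 0 = 30
|a| = √(3² + 3² + 0²) = √18 ≈ 4.243
|b| = √(5² + 5² + 0²) = √50 ≈ 7.071
cos θ = (a·b)/(|a||b|) = 30/(4.243·7.071) ≈ 1
θ = arccos(1) ≈ 0°

0°


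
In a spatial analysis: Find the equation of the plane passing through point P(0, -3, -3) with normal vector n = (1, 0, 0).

The plane through P with normal n = (a, b, c) satisfies n·(r - P) = 0,
i.e. ax + by + cz = a·x₀ + b·y₀ + c·z₀.
d = 1·0 + 0·(-3) + 0·(-3)
  = 0 + 0 + 0
  = 0
Equation: x = 0

x = 0


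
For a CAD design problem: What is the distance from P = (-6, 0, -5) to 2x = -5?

distance = |a·x₀ + b·y₀ + c·z₀ - d| / √(a² + b² + c²)
  = |2·(-6) + 0·0 + 0·(-5) - (-5)| / √(2² + 0² + 0²)
  = |-12 + 0 + 0 + 5| / √(4 + 0 + 0)
  = |-7| / √4
  = 7 / 2
  ≈ 3.5

3.5


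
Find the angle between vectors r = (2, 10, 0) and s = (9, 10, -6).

r·s = 2·9 + 10·10 + 0·(-6) = 18 + 100 + 0 = 118
|r| = √(2² + 10² + 0²) = √104 ≈ 10.2
|s| = √(9² + 10² + (-6)²) = √217 ≈ 14.73
cos θ = (r·s)/(|r||s|) = 118/(10.2·14.73) ≈ 0.7855
θ = arccos(0.7855) ≈ 38.23°

38.23°


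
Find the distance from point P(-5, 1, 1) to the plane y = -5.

distance = |a·x₀ + b·y₀ + c·z₀ - d| / √(a² + b² + c²)
  = |0·(-5) + 1·1 + 0·1 - (-5)| / √(0² + 1² + 0²)
  = |0 + 1 + 0 + 5| / √(0 + 1 + 0)
  = |6| / √1
  = 6 / 1
  ≈ 6

6


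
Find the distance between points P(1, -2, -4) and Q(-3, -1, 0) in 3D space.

d = √[(x₂-x₁)² + (y₂-y₁)² + (z₂-z₁)²]
  = √[(-4)² + 1² + 4²]
  = √[16 + 1 + 16]
  = √33
  ≈ 5.745

5.745


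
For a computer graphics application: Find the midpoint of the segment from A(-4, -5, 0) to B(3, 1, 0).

M = ((x₁+x₂)/2, (y₁+y₂)/2, (z₁+z₂)/2)
  = ((-4 + 3)/2, (-5 + 1)/2, (0 + 0)/2)
  = (-1/2, -4/2, 0/2)
  = (-0.5, -2, 0)

(-0.5, -2, 0)


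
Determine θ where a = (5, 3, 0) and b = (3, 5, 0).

a·b = 5·3 + 3·5 + 0·0 = 15 + 15 + 0 = 30
|a| = √(5² + 3² + 0²) = √34 ≈ 5.831
|b| = √(3² + 5² + 0²) = √34 ≈ 5.831
cos θ = (a·b)/(|a||b|) = 30/(5.831·5.831) ≈ 0.8824
θ = arccos(0.8824) ≈ 28.07°

28.07°


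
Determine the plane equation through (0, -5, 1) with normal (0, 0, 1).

The plane through P with normal n = (a, b, c) satisfies n·(r - P) = 0,
i.e. ax + by + cz = a·x₀ + b·y₀ + c·z₀.
d = 0·0 + 0·(-5) + 1·1
  = 0 + 0 + 1
  = 1
Equation: z = 1

z = 1


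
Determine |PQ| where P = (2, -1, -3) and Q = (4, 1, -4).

d = √[(x₂-x₁)² + (y₂-y₁)² + (z₂-z₁)²]
  = √[2² + 2² + (-1)²]
  = √[4 + 4 + 1]
  = √9
  ≈ 3

3


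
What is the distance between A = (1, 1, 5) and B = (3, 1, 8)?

d = √[(x₂-x₁)² + (y₂-y₁)² + (z₂-z₁)²]
  = √[2² + 0² + 3²]
  = √[4 + 0 + 9]
  = √13
  ≈ 3.606

3.606


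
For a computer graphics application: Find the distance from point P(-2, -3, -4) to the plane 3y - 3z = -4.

distance = |a·x₀ + b·y₀ + c·z₀ - d| / √(a² + b² + c²)
  = |0·(-2) + 3·(-3) + (-3)·(-4) - (-4)| / √(0² + 3² + (-3)²)
  = |0 - 9 + 12 + 4| / √(0 + 9 + 9)
  = |7| / √18
  = 7 / 4.243
  ≈ 1.65

1.65


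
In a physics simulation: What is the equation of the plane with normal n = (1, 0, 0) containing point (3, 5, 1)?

The plane through P with normal n = (a, b, c) satisfies n·(r - P) = 0,
i.e. ax + by + cz = a·x₀ + b·y₀ + c·z₀.
d = 1·3 + 0·5 + 0·1
  = 3 + 0 + 0
  = 3
Equation: x = 3

x = 3


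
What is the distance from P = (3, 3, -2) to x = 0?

distance = |a·x₀ + b·y₀ + c·z₀ - d| / √(a² + b² + c²)
  = |1·3 + 0·3 + 0·(-2) - 0| / √(1² + 0² + 0²)
  = |3 + 0 + 0 + 0| / √(1 + 0 + 0)
  = |3| / √1
  = 3 / 1
  ≈ 3

3


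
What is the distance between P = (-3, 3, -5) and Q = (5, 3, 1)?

d = √[(x₂-x₁)² + (y₂-y₁)² + (z₂-z₁)²]
  = √[8² + 0² + 6²]
  = √[64 + 0 + 36]
  = √100
  ≈ 10

10


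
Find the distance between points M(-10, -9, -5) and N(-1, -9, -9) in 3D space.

d = √[(x₂-x₁)² + (y₂-y₁)² + (z₂-z₁)²]
  = √[9² + 0² + (-4)²]
  = √[81 + 0 + 16]
  = √97
  ≈ 9.849

9.849


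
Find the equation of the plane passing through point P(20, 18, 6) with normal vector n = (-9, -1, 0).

The plane through P with normal n = (a, b, c) satisfies n·(r - P) = 0,
i.e. ax + by + cz = a·x₀ + b·y₀ + c·z₀.
d = (-9)·20 + (-1)·18 + 0·6
  = -180 - 18 + 0
  = -198
Equation: -9x - y = -198

-9x - y = -198


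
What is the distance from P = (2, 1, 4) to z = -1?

distance = |a·x₀ + b·y₀ + c·z₀ - d| / √(a² + b² + c²)
  = |0·2 + 0·1 + 1·4 - (-1)| / √(0² + 0² + 1²)
  = |0 + 0 + 4 + 1| / √(0 + 0 + 1)
  = |5| / √1
  = 5 / 1
  ≈ 5

5


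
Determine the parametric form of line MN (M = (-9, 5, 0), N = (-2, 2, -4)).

Direction vector d = N - M = (-2 + 9, 2 - 5, -4 + 0) = (7, -3, -4)
Parametric form r = M + t·d:
x = -9 + 7t, y = 5 - 3t, z = 0 - 4t

x = -9 + 7t, y = 5 - 3t, z = 0 - 4t


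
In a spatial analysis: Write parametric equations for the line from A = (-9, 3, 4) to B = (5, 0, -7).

Direction vector d = B - A = (5 + 9, 0 - 3, -7 - 4) = (14, -3, -11)
Parametric form r = A + t·d:
x = -9 + 14t, y = 3 - 3t, z = 4 - 11t

x = -9 + 14t, y = 3 - 3t, z = 4 - 11t


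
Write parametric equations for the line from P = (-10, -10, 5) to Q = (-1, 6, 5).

Direction vector d = Q - P = (-1 + 10, 6 + 10, 5 - 5) = (9, 16, 0)
Parametric form r = P + t·d:
x = -10 + 9t, y = -10 + 16t, z = 5

x = -10 + 9t, y = -10 + 16t, z = 5


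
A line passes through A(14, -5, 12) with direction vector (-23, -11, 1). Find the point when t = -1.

P(t) = A + t·d
  = (14 + (-23)·(-1), -5 + (-11)·(-1), 12 + 1·(-1))
  = (14 + 23, -5 + 11, 12 - 1)
  = (37, 6, 11)

(37, 6, 11)


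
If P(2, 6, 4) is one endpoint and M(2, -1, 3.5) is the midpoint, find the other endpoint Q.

Q = 2M - P
  = (2·2 - 2, 2·(-1) - 6, 2·3.5 - 4)
  = (4 - 2, -2 - 6, 7 - 4)
  = (2, -8, 3)

(2, -8, 3)


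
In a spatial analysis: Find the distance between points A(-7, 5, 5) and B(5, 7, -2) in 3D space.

d = √[(x₂-x₁)² + (y₂-y₁)² + (z₂-z₁)²]
  = √[12² + 2² + (-7)²]
  = √[144 + 4 + 49]
  = √197
  ≈ 14.04

14.04


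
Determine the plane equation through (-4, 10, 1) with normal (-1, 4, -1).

The plane through P with normal n = (a, b, c) satisfies n·(r - P) = 0,
i.e. ax + by + cz = a·x₀ + b·y₀ + c·z₀.
d = (-1)·(-4) + 4·10 + (-1)·1
  = 4 + 40 - 1
  = 43
Equation: -x + 4y - z = 43

-x + 4y - z = 43


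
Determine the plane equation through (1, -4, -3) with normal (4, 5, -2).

The plane through P with normal n = (a, b, c) satisfies n·(r - P) = 0,
i.e. ax + by + cz = a·x₀ + b·y₀ + c·z₀.
d = 4·1 + 5·(-4) + (-2)·(-3)
  = 4 - 20 + 6
  = -10
Equation: 4x + 5y - 2z = -10

4x + 5y - 2z = -10


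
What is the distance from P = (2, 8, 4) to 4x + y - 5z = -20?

distance = |a·x₀ + b·y₀ + c·z₀ - d| / √(a² + b² + c²)
  = |4·2 + 1·8 + (-5)·4 - (-20)| / √(4² + 1² + (-5)²)
  = |8 + 8 - 20 + 20| / √(16 + 1 + 25)
  = |16| / √42
  = 16 / 6.481
  ≈ 2.469

2.469


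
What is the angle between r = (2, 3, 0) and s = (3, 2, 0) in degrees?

r·s = 2·3 + 3·2 + 0·0 = 6 + 6 + 0 = 12
|r| = √(2² + 3² + 0²) = √13 ≈ 3.606
|s| = √(3² + 2² + 0²) = √13 ≈ 3.606
cos θ = (r·s)/(|r||s|) = 12/(3.606·3.606) ≈ 0.9231
θ = arccos(0.9231) ≈ 22.62°

22.62°


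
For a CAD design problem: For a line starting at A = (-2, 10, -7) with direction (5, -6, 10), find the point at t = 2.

P(t) = A + t·d
  = (-2 + 5·2, 10 + (-6)·2, -7 + 10·2)
  = (-2 + 10, 10 - 12, -7 + 20)
  = (8, -2, 13)

(8, -2, 13)


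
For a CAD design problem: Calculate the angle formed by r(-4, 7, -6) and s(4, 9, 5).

r·s = (-4)·4 + 7·9 + (-6)·5 = -16 + 63 - 30 = 17
|r| = √((-4)² + 7² + (-6)²) = √101 ≈ 10.05
|s| = √(4² + 9² + 5²) = √122 ≈ 11.05
cos θ = (r·s)/(|r||s|) = 17/(10.05·11.05) ≈ 0.1531
θ = arccos(0.1531) ≈ 81.19°

81.19°


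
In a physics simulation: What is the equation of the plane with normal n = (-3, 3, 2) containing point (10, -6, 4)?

The plane through P with normal n = (a, b, c) satisfies n·(r - P) = 0,
i.e. ax + by + cz = a·x₀ + b·y₀ + c·z₀.
d = (-3)·10 + 3·(-6) + 2·4
  = -30 - 18 + 8
  = -40
Equation: -3x + 3y + 2z = -40

-3x + 3y + 2z = -40


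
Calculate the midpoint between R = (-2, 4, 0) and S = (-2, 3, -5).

M = ((x₁+x₂)/2, (y₁+y₂)/2, (z₁+z₂)/2)
  = ((-2 - 2)/2, (4 + 3)/2, (0 - 5)/2)
  = (-4/2, 7/2, -5/2)
  = (-2, 3.5, -2.5)

(-2, 3.5, -2.5)


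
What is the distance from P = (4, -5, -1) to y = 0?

distance = |a·x₀ + b·y₀ + c·z₀ - d| / √(a² + b² + c²)
  = |0·4 + 1·(-5) + 0·(-1) - 0| / √(0² + 1² + 0²)
  = |0 - 5 + 0 + 0| / √(0 + 1 + 0)
  = |-5| / √1
  = 5 / 1
  ≈ 5

5


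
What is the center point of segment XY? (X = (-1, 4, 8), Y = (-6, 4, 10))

M = ((x₁+x₂)/2, (y₁+y₂)/2, (z₁+z₂)/2)
  = ((-1 - 6)/2, (4 + 4)/2, (8 + 10)/2)
  = (-7/2, 8/2, 18/2)
  = (-3.5, 4, 9)

(-3.5, 4, 9)


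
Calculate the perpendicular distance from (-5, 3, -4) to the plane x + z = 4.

distance = |a·x₀ + b·y₀ + c·z₀ - d| / √(a² + b² + c²)
  = |1·(-5) + 0·3 + 1·(-4) - 4| / √(1² + 0² + 1²)
  = |-5 + 0 - 4 - 4| / √(1 + 0 + 1)
  = |-13| / √2
  = 13 / 1.414
  ≈ 9.192

9.192


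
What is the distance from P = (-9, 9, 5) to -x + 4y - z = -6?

distance = |a·x₀ + b·y₀ + c·z₀ - d| / √(a² + b² + c²)
  = |(-1)·(-9) + 4·9 + (-1)·5 - (-6)| / √((-1)² + 4² + (-1)²)
  = |9 + 36 - 5 + 6| / √(1 + 16 + 1)
  = |46| / √18
  = 46 / 4.243
  ≈ 10.84

10.84


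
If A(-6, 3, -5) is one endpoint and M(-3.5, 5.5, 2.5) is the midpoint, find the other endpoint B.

B = 2M - A
  = (2·(-3.5) - (-6), 2·5.5 - 3, 2·2.5 - (-5))
  = (-7 + 6, 11 - 3, 5 + 5)
  = (-1, 8, 10)

(-1, 8, 10)


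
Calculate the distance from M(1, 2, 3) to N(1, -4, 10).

d = √[(x₂-x₁)² + (y₂-y₁)² + (z₂-z₁)²]
  = √[0² + (-6)² + 7²]
  = √[0 + 36 + 49]
  = √85
  ≈ 9.22

9.22


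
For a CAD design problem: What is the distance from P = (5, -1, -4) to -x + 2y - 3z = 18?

distance = |a·x₀ + b·y₀ + c·z₀ - d| / √(a² + b² + c²)
  = |(-1)·5 + 2·(-1) + (-3)·(-4) - 18| / √((-1)² + 2² + (-3)²)
  = |-5 - 2 + 12 - 18| / √(1 + 4 + 9)
  = |-13| / √14
  = 13 / 3.742
  ≈ 3.474

3.474


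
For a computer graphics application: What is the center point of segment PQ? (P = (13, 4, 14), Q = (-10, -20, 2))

M = ((x₁+x₂)/2, (y₁+y₂)/2, (z₁+z₂)/2)
  = ((13 - 10)/2, (4 - 20)/2, (14 + 2)/2)
  = (3/2, -16/2, 16/2)
  = (1.5, -8, 8)

(1.5, -8, 8)


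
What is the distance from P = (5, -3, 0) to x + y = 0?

distance = |a·x₀ + b·y₀ + c·z₀ - d| / √(a² + b² + c²)
  = |1·5 + 1·(-3) + 0·0 - 0| / √(1² + 1² + 0²)
  = |5 - 3 + 0 + 0| / √(1 + 1 + 0)
  = |2| / √2
  = 2 / 1.414
  ≈ 1.414

1.414


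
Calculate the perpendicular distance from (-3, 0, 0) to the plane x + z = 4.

distance = |a·x₀ + b·y₀ + c·z₀ - d| / √(a² + b² + c²)
  = |1·(-3) + 0·0 + 1·0 - 4| / √(1² + 0² + 1²)
  = |-3 + 0 + 0 - 4| / √(1 + 0 + 1)
  = |-7| / √2
  = 7 / 1.414
  ≈ 4.95

4.95


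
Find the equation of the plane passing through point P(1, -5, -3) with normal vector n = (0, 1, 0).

The plane through P with normal n = (a, b, c) satisfies n·(r - P) = 0,
i.e. ax + by + cz = a·x₀ + b·y₀ + c·z₀.
d = 0·1 + 1·(-5) + 0·(-3)
  = 0 - 5 + 0
  = -5
Equation: y = -5

y = -5


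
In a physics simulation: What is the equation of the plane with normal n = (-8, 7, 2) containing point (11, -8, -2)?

The plane through P with normal n = (a, b, c) satisfies n·(r - P) = 0,
i.e. ax + by + cz = a·x₀ + b·y₀ + c·z₀.
d = (-8)·11 + 7·(-8) + 2·(-2)
  = -88 - 56 - 4
  = -148
Equation: -8x + 7y + 2z = -148

-8x + 7y + 2z = -148


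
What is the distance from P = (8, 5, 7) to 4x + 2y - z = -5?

distance = |a·x₀ + b·y₀ + c·z₀ - d| / √(a² + b² + c²)
  = |4·8 + 2·5 + (-1)·7 - (-5)| / √(4² + 2² + (-1)²)
  = |32 + 10 - 7 + 5| / √(16 + 4 + 1)
  = |40| / √21
  = 40 / 4.583
  ≈ 8.729

8.729


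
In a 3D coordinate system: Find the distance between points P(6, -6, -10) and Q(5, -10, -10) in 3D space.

d = √[(x₂-x₁)² + (y₂-y₁)² + (z₂-z₁)²]
  = √[(-1)² + (-4)² + 0²]
  = √[1 + 16 + 0]
  = √17
  ≈ 4.123

4.123


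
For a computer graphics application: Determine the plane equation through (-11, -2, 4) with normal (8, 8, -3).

The plane through P with normal n = (a, b, c) satisfies n·(r - P) = 0,
i.e. ax + by + cz = a·x₀ + b·y₀ + c·z₀.
d = 8·(-11) + 8·(-2) + (-3)·4
  = -88 - 16 - 12
  = -116
Equation: 8x + 8y - 3z = -116

8x + 8y - 3z = -116


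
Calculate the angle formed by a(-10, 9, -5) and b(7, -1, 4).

a·b = (-10)·7 + 9·(-1) + (-5)·4 = -70 - 9 - 20 = -99
|a| = √((-10)² + 9² + (-5)²) = √206 ≈ 14.35
|b| = √(7² + (-1)² + 4²) = √66 ≈ 8.124
cos θ = (a·b)/(|a||b|) = -99/(14.35·8.124) ≈ -0.849
θ = arccos(-0.849) ≈ 148.1°

148.1°


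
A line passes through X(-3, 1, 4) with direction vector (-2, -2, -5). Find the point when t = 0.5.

P(t) = X + t·d
  = (-3 + (-2)·0.5, 1 + (-2)·0.5, 4 + (-5)·0.5)
  = (-3 - 1, 1 - 1, 4 - 2.5)
  = (-4, 0, 1.5)

(-4, 0, 1.5)


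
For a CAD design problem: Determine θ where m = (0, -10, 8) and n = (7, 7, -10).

m·n = 0·7 + (-10)·7 + 8·(-10) = 0 - 70 - 80 = -150
|m| = √(0² + (-10)² + 8²) = √164 ≈ 12.81
|n| = √(7² + 7² + (-10)²) = √198 ≈ 14.07
cos θ = (m·n)/(|m||n|) = -150/(12.81·14.07) ≈ -0.8324
θ = arccos(-0.8324) ≈ 146.3°

146.3°


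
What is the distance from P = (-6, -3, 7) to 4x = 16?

distance = |a·x₀ + b·y₀ + c·z₀ - d| / √(a² + b² + c²)
  = |4·(-6) + 0·(-3) + 0·7 - 16| / √(4² + 0² + 0²)
  = |-24 + 0 + 0 - 16| / √(16 + 0 + 0)
  = |-40| / √16
  = 40 / 4
  ≈ 10

10


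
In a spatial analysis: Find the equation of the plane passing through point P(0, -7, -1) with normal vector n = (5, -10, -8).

The plane through P with normal n = (a, b, c) satisfies n·(r - P) = 0,
i.e. ax + by + cz = a·x₀ + b·y₀ + c·z₀.
d = 5·0 + (-10)·(-7) + (-8)·(-1)
  = 0 + 70 + 8
  = 78
Equation: 5x - 10y - 8z = 78

5x - 10y - 8z = 78


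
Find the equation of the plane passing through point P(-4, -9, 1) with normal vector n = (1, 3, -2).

The plane through P with normal n = (a, b, c) satisfies n·(r - P) = 0,
i.e. ax + by + cz = a·x₀ + b·y₀ + c·z₀.
d = 1·(-4) + 3·(-9) + (-2)·1
  = -4 - 27 - 2
  = -33
Equation: x + 3y - 2z = -33

x + 3y - 2z = -33


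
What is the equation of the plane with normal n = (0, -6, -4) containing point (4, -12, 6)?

The plane through P with normal n = (a, b, c) satisfies n·(r - P) = 0,
i.e. ax + by + cz = a·x₀ + b·y₀ + c·z₀.
d = 0·4 + (-6)·(-12) + (-4)·6
  = 0 + 72 - 24
  = 48
Equation: -6y - 4z = 48

-6y - 4z = 48


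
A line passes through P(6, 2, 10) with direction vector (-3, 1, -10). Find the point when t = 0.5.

P(t) = P + t·d
  = (6 + (-3)·0.5, 2 + 1·0.5, 10 + (-10)·0.5)
  = (6 - 1.5, 2 + 0.5, 10 - 5)
  = (4.5, 2.5, 5)

(4.5, 2.5, 5)


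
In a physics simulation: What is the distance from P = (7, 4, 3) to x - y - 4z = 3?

distance = |a·x₀ + b·y₀ + c·z₀ - d| / √(a² + b² + c²)
  = |1·7 + (-1)·4 + (-4)·3 - 3| / √(1² + (-1)² + (-4)²)
  = |7 - 4 - 12 - 3| / √(1 + 1 + 16)
  = |-12| / √18
  = 12 / 4.243
  ≈ 2.828

2.828


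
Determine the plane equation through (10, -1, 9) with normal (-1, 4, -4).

The plane through P with normal n = (a, b, c) satisfies n·(r - P) = 0,
i.e. ax + by + cz = a·x₀ + b·y₀ + c·z₀.
d = (-1)·10 + 4·(-1) + (-4)·9
  = -10 - 4 - 36
  = -50
Equation: -x + 4y - 4z = -50

-x + 4y - 4z = -50


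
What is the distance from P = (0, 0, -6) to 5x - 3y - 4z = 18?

distance = |a·x₀ + b·y₀ + c·z₀ - d| / √(a² + b² + c²)
  = |5·0 + (-3)·0 + (-4)·(-6) - 18| / √(5² + (-3)² + (-4)²)
  = |0 + 0 + 24 - 18| / √(25 + 9 + 16)
  = |6| / √50
  = 6 / 7.071
  ≈ 0.8485

0.8485


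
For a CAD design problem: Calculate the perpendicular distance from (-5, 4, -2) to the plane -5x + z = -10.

distance = |a·x₀ + b·y₀ + c·z₀ - d| / √(a² + b² + c²)
  = |(-5)·(-5) + 0·4 + 1·(-2) - (-10)| / √((-5)² + 0² + 1²)
  = |25 + 0 - 2 + 10| / √(25 + 0 + 1)
  = |33| / √26
  = 33 / 5.099
  ≈ 6.472

6.472


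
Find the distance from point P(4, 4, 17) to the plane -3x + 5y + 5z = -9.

distance = |a·x₀ + b·y₀ + c·z₀ - d| / √(a² + b² + c²)
  = |(-3)·4 + 5·4 + 5·17 - (-9)| / √((-3)² + 5² + 5²)
  = |-12 + 20 + 85 + 9| / √(9 + 25 + 25)
  = |102| / √59
  = 102 / 7.681
  ≈ 13.28

13.28


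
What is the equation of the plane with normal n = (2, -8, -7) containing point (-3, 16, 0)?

The plane through P with normal n = (a, b, c) satisfies n·(r - P) = 0,
i.e. ax + by + cz = a·x₀ + b·y₀ + c·z₀.
d = 2·(-3) + (-8)·16 + (-7)·0
  = -6 - 128 + 0
  = -134
Equation: 2x - 8y - 7z = -134

2x - 8y - 7z = -134


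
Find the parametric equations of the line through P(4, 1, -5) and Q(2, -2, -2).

Direction vector d = Q - P = (2 - 4, -2 - 1, -2 + 5) = (-2, -3, 3)
Parametric form r = P + t·d:
x = 4 - 2t, y = 1 - 3t, z = -5 + 3t

x = 4 - 2t, y = 1 - 3t, z = -5 + 3t


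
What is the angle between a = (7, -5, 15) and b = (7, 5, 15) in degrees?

a·b = 7·7 + (-5)·5 + 15·15 = 49 - 25 + 225 = 249
|a| = √(7² + (-5)² + 15²) = √299 ≈ 17.29
|b| = √(7² + 5² + 15²) = √299 ≈ 17.29
cos θ = (a·b)/(|a||b|) = 249/(17.29·17.29) ≈ 0.8328
θ = arccos(0.8328) ≈ 33.62°

33.62°


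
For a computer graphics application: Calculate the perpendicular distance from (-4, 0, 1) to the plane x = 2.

distance = |a·x₀ + b·y₀ + c·z₀ - d| / √(a² + b² + c²)
  = |1·(-4) + 0·0 + 0·1 - 2| / √(1² + 0² + 0²)
  = |-4 + 0 + 0 - 2| / √(1 + 0 + 0)
  = |-6| / √1
  = 6 / 1
  ≈ 6

6


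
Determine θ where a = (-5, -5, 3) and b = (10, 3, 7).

a·b = (-5)·10 + (-5)·3 + 3·7 = -50 - 15 + 21 = -44
|a| = √((-5)² + (-5)² + 3²) = √59 ≈ 7.681
|b| = √(10² + 3² + 7²) = √158 ≈ 12.57
cos θ = (a·b)/(|a||b|) = -44/(7.681·12.57) ≈ -0.4557
θ = arccos(-0.4557) ≈ 117.1°

117.1°


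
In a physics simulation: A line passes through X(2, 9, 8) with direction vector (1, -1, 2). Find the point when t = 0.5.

P(t) = X + t·d
  = (2 + 1·0.5, 9 + (-1)·0.5, 8 + 2·0.5)
  = (2 + 0.5, 9 - 0.5, 8 + 1)
  = (2.5, 8.5, 9)

(2.5, 8.5, 9)


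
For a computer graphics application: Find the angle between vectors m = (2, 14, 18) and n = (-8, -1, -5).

m·n = 2·(-8) + 14·(-1) + 18·(-5) = -16 - 14 - 90 = -120
|m| = √(2² + 14² + 18²) = √524 ≈ 22.89
|n| = √((-8)² + (-1)² + (-5)²) = √90 ≈ 9.487
cos θ = (m·n)/(|m||n|) = -120/(22.89·9.487) ≈ -0.5526
θ = arccos(-0.5526) ≈ 123.5°

123.5°


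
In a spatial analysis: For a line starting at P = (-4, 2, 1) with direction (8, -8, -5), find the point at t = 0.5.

P(t) = P + t·d
  = (-4 + 8·0.5, 2 + (-8)·0.5, 1 + (-5)·0.5)
  = (-4 + 4, 2 - 4, 1 - 2.5)
  = (0, -2, -1.5)

(0, -2, -1.5)


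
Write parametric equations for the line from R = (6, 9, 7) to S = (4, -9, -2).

Direction vector d = S - R = (4 - 6, -9 - 9, -2 - 7) = (-2, -18, -9)
Parametric form r = R + t·d:
x = 6 - 2t, y = 9 - 18t, z = 7 - 9t

x = 6 - 2t, y = 9 - 18t, z = 7 - 9t


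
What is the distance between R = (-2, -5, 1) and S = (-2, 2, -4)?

d = √[(x₂-x₁)² + (y₂-y₁)² + (z₂-z₁)²]
  = √[0² + 7² + (-5)²]
  = √[0 + 49 + 25]
  = √74
  ≈ 8.602

8.602


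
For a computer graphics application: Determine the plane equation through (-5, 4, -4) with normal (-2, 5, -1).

The plane through P with normal n = (a, b, c) satisfies n·(r - P) = 0,
i.e. ax + by + cz = a·x₀ + b·y₀ + c·z₀.
d = (-2)·(-5) + 5·4 + (-1)·(-4)
  = 10 + 20 + 4
  = 34
Equation: -2x + 5y - z = 34

-2x + 5y - z = 34


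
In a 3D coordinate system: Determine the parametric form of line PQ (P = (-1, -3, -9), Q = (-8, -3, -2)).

Direction vector d = Q - P = (-8 + 1, -3 + 3, -2 + 9) = (-7, 0, 7)
Parametric form r = P + t·d:
x = -1 - 7t, y = -3, z = -9 + 7t

x = -1 - 7t, y = -3, z = -9 + 7t


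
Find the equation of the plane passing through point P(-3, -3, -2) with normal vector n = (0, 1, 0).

The plane through P with normal n = (a, b, c) satisfies n·(r - P) = 0,
i.e. ax + by + cz = a·x₀ + b·y₀ + c·z₀.
d = 0·(-3) + 1·(-3) + 0·(-2)
  = 0 - 3 + 0
  = -3
Equation: y = -3

y = -3


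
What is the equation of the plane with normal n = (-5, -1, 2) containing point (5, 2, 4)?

The plane through P with normal n = (a, b, c) satisfies n·(r - P) = 0,
i.e. ax + by + cz = a·x₀ + b·y₀ + c·z₀.
d = (-5)·5 + (-1)·2 + 2·4
  = -25 - 2 + 8
  = -19
Equation: -5x - y + 2z = -19

-5x - y + 2z = -19


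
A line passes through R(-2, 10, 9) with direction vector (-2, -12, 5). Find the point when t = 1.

P(t) = R + t·d
  = (-2 + (-2)·1, 10 + (-12)·1, 9 + 5·1)
  = (-2 - 2, 10 - 12, 9 + 5)
  = (-4, -2, 14)

(-4, -2, 14)


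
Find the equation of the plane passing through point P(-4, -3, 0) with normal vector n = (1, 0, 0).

The plane through P with normal n = (a, b, c) satisfies n·(r - P) = 0,
i.e. ax + by + cz = a·x₀ + b·y₀ + c·z₀.
d = 1·(-4) + 0·(-3) + 0·0
  = -4 + 0 + 0
  = -4
Equation: x = -4

x = -4


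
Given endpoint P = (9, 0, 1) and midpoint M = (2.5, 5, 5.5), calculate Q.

Q = 2M - P
  = (2·2.5 - 9, 2·5 - 0, 2·5.5 - 1)
  = (5 - 9, 10 + 0, 11 - 1)
  = (-4, 10, 10)

(-4, 10, 10)


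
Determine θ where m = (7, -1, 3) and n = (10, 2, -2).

m·n = 7·10 + (-1)·2 + 3·(-2) = 70 - 2 - 6 = 62
|m| = √(7² + (-1)² + 3²) = √59 ≈ 7.681
|n| = √(10² + 2² + (-2)²) = √108 ≈ 10.39
cos θ = (m·n)/(|m||n|) = 62/(7.681·10.39) ≈ 0.7767
θ = arccos(0.7767) ≈ 39.04°

39.04°


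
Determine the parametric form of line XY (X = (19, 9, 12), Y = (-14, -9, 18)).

Direction vector d = Y - X = (-14 - 19, -9 - 9, 18 - 12) = (-33, -18, 6)
Parametric form r = X + t·d:
x = 19 - 33t, y = 9 - 18t, z = 12 + 6t

x = 19 - 33t, y = 9 - 18t, z = 12 + 6t


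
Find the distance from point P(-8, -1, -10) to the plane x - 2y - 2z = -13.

distance = |a·x₀ + b·y₀ + c·z₀ - d| / √(a² + b² + c²)
  = |1·(-8) + (-2)·(-1) + (-2)·(-10) - (-13)| / √(1² + (-2)² + (-2)²)
  = |-8 + 2 + 20 + 13| / √(1 + 4 + 4)
  = |27| / √9
  = 27 / 3
  ≈ 9

9


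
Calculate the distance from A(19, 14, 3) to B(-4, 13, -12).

d = √[(x₂-x₁)² + (y₂-y₁)² + (z₂-z₁)²]
  = √[(-23)² + (-1)² + (-15)²]
  = √[529 + 1 + 225]
  = √755
  ≈ 27.48

27.48


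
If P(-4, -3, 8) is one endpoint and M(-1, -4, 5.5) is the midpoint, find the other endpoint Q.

Q = 2M - P
  = (2·(-1) - (-4), 2·(-4) - (-3), 2·5.5 - 8)
  = (-2 + 4, -8 + 3, 11 - 8)
  = (2, -5, 3)

(2, -5, 3)


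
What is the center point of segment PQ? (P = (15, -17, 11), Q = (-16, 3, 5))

M = ((x₁+x₂)/2, (y₁+y₂)/2, (z₁+z₂)/2)
  = ((15 - 16)/2, (-17 + 3)/2, (11 + 5)/2)
  = (-1/2, -14/2, 16/2)
  = (-0.5, -7, 8)

(-0.5, -7, 8)


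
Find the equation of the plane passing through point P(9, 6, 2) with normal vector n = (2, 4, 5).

The plane through P with normal n = (a, b, c) satisfies n·(r - P) = 0,
i.e. ax + by + cz = a·x₀ + b·y₀ + c·z₀.
d = 2·9 + 4·6 + 5·2
  = 18 + 24 + 10
  = 52
Equation: 2x + 4y + 5z = 52

2x + 4y + 5z = 52


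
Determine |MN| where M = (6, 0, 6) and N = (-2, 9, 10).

d = √[(x₂-x₁)² + (y₂-y₁)² + (z₂-z₁)²]
  = √[(-8)² + 9² + 4²]
  = √[64 + 81 + 16]
  = √161
  ≈ 12.69

12.69


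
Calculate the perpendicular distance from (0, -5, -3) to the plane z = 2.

distance = |a·x₀ + b·y₀ + c·z₀ - d| / √(a² + b² + c²)
  = |0·0 + 0·(-5) + 1·(-3) - 2| / √(0² + 0² + 1²)
  = |0 + 0 - 3 - 2| / √(0 + 0 + 1)
  = |-5| / √1
  = 5 / 1
  ≈ 5

5
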